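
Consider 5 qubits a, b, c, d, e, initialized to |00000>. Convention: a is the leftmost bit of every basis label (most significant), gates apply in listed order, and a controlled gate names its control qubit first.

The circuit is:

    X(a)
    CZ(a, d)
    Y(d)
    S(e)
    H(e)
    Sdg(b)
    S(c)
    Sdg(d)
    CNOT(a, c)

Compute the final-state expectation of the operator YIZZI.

The expectation value of YIZZI is 0.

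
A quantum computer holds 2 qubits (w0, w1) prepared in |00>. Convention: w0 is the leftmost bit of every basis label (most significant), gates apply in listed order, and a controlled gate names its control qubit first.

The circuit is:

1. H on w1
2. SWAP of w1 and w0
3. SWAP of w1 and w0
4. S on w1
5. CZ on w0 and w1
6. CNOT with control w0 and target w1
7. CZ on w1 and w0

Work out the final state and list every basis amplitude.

The resulting statevector has amplitude sqrt(2)/2 on |00>, sqrt(2)*I/2 on |01>, 0 on |10>, 0 on |11>.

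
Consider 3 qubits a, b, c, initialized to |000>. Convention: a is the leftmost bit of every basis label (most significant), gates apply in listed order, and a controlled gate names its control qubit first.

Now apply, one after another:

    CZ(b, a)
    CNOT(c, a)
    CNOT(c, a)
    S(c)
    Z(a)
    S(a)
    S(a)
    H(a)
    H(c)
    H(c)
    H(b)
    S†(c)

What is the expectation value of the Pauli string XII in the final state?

The expectation value of XII is 1. Key observation: the block from step 2 through step 3 cancels to the identity and can be dropped.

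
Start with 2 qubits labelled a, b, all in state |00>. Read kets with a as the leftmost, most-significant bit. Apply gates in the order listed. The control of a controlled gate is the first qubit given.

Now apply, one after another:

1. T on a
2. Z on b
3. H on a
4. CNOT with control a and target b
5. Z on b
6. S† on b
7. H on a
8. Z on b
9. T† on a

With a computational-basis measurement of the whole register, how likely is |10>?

Outcome |10> occurs with probability 1/4.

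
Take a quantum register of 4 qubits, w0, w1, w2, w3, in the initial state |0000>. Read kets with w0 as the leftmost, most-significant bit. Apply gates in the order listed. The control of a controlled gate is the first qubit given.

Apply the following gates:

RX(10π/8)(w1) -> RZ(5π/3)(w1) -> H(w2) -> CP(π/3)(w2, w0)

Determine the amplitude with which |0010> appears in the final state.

|0010> carries amplitude sqrt(4 - 2*sqrt(2))*exp(I*pi/6)/4 in the final state.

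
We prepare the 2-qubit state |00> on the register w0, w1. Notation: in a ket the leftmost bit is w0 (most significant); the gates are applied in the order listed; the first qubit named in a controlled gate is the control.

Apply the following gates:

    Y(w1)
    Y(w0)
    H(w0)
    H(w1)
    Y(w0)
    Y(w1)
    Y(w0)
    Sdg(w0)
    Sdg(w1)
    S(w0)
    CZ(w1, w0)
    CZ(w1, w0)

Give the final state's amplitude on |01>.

The amplitude on |01> is -1/2.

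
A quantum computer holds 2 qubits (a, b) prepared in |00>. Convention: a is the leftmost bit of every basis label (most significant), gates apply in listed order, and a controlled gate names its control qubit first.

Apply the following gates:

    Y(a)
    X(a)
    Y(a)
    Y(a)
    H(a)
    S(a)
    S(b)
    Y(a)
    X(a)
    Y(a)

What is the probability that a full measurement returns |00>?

Outcome |00> occurs with probability 1/2.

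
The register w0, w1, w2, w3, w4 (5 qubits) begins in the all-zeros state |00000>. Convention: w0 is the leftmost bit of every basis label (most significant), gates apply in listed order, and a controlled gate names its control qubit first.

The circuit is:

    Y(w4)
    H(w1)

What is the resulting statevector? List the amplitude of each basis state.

The final amplitudes are sqrt(2)*I/2 on |00001>, sqrt(2)*I/2 on |01001>, and 0 on every other basis state.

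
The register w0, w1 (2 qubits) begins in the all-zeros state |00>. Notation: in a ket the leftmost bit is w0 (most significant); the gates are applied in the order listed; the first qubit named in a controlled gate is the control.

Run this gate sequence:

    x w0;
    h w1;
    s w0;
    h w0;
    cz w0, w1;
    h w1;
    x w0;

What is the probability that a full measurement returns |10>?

The probability of measuring |10> is 1/2.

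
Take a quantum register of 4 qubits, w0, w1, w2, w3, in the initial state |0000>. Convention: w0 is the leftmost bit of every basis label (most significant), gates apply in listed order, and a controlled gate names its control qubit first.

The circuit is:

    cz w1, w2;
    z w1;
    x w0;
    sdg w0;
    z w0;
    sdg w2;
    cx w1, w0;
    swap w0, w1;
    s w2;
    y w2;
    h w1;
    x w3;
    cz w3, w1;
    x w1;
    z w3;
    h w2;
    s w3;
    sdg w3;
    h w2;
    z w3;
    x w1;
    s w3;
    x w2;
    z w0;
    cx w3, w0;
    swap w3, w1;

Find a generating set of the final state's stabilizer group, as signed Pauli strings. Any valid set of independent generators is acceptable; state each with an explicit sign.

The final state is stabilized by the group generated by +IIIX, -ZIII, -IZII, +IIZI; other independent generating sets are equally valid. Key observation: gates 14-21 undo each other exactly, leaving only the rest of the circuit to track.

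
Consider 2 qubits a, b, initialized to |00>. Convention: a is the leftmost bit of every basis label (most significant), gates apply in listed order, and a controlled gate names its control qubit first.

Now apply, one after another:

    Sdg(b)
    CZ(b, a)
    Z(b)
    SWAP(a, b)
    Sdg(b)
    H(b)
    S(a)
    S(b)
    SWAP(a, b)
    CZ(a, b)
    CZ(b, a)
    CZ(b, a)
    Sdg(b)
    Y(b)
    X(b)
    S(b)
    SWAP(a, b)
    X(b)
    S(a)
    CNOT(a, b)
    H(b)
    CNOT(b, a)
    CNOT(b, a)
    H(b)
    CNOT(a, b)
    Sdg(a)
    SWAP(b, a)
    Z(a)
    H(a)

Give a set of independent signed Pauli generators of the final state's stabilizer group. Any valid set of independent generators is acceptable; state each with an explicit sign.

One valid set of independent stabilizer generators is -YI, +IZ (any independent generating set of the same group is equally correct). Key observation: steps 20-25 multiply out to the identity, so the circuit reduces to the remaining gates.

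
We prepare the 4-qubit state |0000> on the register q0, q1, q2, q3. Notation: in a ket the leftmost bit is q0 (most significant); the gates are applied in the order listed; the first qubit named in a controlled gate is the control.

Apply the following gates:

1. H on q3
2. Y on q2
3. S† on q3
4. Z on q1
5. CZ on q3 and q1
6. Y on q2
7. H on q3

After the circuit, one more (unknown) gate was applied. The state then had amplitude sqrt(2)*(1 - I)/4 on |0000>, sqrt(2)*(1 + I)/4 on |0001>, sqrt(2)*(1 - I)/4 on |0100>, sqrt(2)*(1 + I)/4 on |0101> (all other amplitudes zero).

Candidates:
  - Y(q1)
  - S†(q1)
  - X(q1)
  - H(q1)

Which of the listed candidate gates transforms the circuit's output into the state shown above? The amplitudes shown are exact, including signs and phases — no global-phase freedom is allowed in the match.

The unique candidate consistent with the amplitudes is H(q1).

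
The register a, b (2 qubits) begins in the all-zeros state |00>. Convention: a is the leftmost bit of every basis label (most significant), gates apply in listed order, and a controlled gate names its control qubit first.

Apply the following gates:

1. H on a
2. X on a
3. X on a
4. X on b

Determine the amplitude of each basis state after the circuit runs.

After the circuit, the state carries amplitude 0 on |00>, sqrt(2)/2 on |01>, 0 on |10>, sqrt(2)/2 on |11>.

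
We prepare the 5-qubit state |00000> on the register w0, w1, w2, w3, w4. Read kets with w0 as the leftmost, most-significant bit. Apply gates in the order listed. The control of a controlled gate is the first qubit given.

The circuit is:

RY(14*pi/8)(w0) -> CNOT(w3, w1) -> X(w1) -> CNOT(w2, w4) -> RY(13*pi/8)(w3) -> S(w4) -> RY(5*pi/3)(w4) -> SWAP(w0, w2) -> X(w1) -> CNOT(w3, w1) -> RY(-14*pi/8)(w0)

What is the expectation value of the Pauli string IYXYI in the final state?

The observable IYXYI averages to -4*sqrt(1/2 - sqrt(2)/4)*sqrt(sqrt(2)/4 + 1/2)*sin(3*pi/16)*cos(3*pi/16).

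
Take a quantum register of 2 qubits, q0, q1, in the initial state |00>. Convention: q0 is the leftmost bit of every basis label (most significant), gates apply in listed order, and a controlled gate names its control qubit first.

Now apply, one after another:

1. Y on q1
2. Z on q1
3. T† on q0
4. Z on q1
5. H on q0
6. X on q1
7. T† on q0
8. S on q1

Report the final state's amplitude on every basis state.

The final amplitudes are sqrt(2)*I/2 on |00>, 0 on |01>, sqrt(2)*exp(I*pi/4)/2 on |10>, 0 on |11>.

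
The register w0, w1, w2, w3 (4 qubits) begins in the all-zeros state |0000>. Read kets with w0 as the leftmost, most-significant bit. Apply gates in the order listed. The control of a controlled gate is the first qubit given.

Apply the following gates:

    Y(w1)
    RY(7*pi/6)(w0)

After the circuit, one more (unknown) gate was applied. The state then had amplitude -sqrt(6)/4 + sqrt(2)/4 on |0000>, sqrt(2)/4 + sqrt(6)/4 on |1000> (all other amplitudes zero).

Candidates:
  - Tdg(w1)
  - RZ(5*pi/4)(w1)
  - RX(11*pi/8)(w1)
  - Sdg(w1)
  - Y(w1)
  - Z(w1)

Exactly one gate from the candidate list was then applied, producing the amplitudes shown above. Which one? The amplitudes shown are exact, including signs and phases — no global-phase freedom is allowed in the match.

The unique candidate consistent with the amplitudes is Y(w1).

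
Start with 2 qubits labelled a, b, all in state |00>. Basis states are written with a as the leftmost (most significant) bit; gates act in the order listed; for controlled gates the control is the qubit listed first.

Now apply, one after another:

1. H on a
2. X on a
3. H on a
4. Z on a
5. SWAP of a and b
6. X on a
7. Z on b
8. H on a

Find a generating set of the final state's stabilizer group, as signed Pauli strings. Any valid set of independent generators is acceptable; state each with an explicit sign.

The final state is stabilized by the group generated by -XI, +IZ; other independent generating sets are equally valid. Key observation: the block from step 1 through step 4 cancels to the identity and can be dropped.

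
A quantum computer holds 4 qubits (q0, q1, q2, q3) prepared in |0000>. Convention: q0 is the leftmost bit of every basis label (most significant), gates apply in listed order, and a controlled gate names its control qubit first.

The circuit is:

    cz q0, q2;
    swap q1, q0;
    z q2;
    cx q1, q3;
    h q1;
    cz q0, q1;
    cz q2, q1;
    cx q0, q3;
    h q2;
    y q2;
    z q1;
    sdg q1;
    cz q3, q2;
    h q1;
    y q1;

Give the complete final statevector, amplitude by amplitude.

The resulting statevector has amplitude sqrt(2)*(-1 + I)/4 on |0000>, sqrt(2)*(1 - I)/4 on |0010>, sqrt(2)*(1 + I)/4 on |0100>, sqrt(2)*(-1 - I)/4 on |0110>, and 0 on every other basis state.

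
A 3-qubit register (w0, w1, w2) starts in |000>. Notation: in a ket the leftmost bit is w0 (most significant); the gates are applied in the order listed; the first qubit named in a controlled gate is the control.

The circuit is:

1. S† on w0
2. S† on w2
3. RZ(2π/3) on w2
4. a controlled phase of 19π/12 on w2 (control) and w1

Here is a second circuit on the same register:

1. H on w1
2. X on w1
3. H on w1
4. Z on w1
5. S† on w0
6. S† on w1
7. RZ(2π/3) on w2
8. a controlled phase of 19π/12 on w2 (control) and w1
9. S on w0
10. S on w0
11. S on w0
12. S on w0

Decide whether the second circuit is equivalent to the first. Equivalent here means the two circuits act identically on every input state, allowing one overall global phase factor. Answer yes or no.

No: there is an input state on which the two circuits produce genuinely different outputs (not merely differing by a phase).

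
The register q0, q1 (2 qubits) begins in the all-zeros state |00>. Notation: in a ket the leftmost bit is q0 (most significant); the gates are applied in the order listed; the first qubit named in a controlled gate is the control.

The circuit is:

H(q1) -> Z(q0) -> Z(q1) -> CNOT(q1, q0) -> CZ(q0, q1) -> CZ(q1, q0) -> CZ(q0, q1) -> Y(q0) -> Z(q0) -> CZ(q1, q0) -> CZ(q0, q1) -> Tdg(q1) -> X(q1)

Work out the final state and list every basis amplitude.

The final amplitudes are -sqrt(2)*exp(I*pi/4)/2 on |00>, 0 on |01>, 0 on |10>, -sqrt(2)*I/2 on |11>.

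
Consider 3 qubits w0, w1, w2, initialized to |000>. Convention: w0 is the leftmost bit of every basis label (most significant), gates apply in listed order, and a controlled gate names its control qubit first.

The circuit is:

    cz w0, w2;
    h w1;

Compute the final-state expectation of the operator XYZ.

In the final state, XYZ has expectation 0.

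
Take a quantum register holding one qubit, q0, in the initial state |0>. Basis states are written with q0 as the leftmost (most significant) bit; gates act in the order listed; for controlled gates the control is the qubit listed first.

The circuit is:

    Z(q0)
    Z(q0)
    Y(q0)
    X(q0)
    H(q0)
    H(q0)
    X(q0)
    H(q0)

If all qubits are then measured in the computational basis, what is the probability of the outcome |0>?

A full measurement returns |0> with probability 1/2. Key observation: steps 4-7 multiply out to the identity, so the circuit reduces to the remaining gates.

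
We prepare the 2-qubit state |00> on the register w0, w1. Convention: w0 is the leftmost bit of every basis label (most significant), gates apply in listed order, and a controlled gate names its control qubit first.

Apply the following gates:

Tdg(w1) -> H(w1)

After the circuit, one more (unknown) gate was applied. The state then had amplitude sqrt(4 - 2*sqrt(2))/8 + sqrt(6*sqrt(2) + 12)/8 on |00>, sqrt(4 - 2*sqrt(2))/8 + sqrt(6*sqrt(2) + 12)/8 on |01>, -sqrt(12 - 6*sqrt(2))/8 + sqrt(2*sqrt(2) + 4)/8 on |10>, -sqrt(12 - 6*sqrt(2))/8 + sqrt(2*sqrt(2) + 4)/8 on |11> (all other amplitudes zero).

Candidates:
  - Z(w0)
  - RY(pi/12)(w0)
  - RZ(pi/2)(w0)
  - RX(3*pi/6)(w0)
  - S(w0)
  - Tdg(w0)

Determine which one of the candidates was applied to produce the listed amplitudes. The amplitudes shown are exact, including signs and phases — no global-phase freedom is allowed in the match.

The applied gate was RY(pi/12)(w0).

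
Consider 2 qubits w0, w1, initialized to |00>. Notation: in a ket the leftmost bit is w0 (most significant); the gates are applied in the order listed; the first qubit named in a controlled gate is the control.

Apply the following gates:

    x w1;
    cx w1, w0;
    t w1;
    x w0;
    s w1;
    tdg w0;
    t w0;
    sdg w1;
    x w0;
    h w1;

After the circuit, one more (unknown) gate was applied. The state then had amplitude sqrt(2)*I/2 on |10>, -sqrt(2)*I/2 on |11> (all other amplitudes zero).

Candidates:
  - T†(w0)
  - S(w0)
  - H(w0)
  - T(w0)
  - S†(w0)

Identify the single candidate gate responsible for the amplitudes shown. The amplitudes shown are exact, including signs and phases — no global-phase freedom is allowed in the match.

The applied gate was T(w0).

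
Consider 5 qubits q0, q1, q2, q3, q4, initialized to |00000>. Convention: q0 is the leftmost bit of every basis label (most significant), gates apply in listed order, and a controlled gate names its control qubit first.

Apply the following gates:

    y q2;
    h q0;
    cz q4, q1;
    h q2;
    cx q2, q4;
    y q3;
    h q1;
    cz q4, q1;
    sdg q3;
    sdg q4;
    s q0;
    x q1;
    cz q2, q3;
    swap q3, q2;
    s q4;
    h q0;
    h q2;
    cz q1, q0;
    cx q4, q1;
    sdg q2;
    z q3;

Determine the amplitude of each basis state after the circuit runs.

The resulting statevector has amplitude sqrt(2)*(-1 + I)/8 on |00000>, 0 on |00001>, 0 on |00010>, sqrt(2)*(1 - I)/8 on |00011>, sqrt(2)*(-1 - I)/8 on |00100>, 0 on |00101>, 0 on |00110>, sqrt(2)*(1 + I)/8 on |00111>, sqrt(2)*(-1 + I)/8 on |01000>, 0 on |01001>, 0 on |01010>, sqrt(2)*(-1 + I)/8 on |01011>, sqrt(2)*(-1 - I)/8 on |01100>, 0 on |01101>, 0 on |01110>, sqrt(2)*(-1 - I)/8 on |01111>, sqrt(2)*(1 + I)/8 on |10000>, 0 on |10001>, 0 on |10010>, sqrt(2)*(1 + I)/8 on |10011>, sqrt(2)*(-1 + I)/8 on |10100>, 0 on |10101>, 0 on |10110>, sqrt(2)*(-1 + I)/8 on |10111>, sqrt(2)*(-1 - I)/8 on |11000>, 0 on |11001>, 0 on |11010>, sqrt(2)*(1 + I)/8 on |11011>, sqrt(2)*(1 - I)/8 on |11100>, 0 on |11101>, 0 on |11110>, sqrt(2)*(-1 + I)/8 on |11111>.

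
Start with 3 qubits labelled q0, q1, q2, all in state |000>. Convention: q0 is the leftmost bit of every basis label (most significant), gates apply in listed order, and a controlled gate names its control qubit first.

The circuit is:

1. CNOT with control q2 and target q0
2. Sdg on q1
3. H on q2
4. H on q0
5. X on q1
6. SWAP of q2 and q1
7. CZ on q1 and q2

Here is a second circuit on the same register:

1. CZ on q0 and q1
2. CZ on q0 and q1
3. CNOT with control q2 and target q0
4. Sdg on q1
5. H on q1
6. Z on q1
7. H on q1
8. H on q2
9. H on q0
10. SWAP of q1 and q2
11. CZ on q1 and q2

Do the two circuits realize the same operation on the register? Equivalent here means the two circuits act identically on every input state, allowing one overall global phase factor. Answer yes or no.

Yes — the two circuits implement the same unitary up to a global phase.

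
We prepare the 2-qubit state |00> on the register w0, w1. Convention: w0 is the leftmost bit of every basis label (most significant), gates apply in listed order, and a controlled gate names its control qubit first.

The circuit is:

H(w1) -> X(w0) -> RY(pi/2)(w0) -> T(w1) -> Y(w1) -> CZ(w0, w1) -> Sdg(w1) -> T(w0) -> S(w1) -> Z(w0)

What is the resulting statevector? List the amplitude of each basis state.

After the circuit, the state carries amplitude exp(3*I*pi/4)/2 on |00>, -I/2 on |01>, -1/2 on |10>, exp(3*I*pi/4)/2 on |11>.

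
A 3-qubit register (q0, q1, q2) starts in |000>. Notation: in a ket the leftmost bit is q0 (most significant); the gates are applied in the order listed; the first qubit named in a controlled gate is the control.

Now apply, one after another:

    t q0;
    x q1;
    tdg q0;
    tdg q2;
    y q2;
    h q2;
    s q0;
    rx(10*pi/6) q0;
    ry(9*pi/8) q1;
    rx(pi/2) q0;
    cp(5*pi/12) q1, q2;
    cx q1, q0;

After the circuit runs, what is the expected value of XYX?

The observable XYX averages to sqrt(2 - sqrt(2))*(-sqrt(6) - sqrt(2))/16.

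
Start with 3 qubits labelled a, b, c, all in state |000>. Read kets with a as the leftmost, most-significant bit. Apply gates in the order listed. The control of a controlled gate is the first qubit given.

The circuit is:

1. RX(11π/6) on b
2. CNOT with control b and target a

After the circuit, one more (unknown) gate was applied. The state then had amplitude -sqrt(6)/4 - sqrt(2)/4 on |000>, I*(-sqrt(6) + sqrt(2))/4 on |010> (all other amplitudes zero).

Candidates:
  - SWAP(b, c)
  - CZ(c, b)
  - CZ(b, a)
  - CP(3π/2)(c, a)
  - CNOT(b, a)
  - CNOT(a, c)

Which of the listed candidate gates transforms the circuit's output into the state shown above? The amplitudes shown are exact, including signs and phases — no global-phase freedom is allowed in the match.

It was CNOT(b, a) that produced the state shown.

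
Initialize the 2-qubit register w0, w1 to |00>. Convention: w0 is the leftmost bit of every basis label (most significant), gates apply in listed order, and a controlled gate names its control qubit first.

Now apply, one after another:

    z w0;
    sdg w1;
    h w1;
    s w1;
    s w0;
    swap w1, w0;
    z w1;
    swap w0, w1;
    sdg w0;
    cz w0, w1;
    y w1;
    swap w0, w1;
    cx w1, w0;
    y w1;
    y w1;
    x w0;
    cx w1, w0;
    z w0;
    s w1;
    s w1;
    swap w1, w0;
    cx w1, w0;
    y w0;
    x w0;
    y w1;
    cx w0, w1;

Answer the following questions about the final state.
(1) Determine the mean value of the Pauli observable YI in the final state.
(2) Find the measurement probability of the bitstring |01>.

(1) In the final state, YI has expectation 1.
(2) A full measurement returns |01> with probability 1/2.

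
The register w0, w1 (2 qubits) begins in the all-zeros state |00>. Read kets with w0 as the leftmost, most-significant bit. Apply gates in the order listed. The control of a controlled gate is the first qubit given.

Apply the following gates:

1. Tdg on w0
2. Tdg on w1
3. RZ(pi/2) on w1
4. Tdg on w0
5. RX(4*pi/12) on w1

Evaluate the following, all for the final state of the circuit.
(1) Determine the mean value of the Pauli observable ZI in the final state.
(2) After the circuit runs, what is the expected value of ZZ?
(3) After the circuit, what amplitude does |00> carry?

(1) The observable ZI averages to 1.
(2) The observable ZZ averages to 1/2.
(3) The final state's coefficient on |00> equals -sqrt(3)*exp(3*I*pi/4)/2.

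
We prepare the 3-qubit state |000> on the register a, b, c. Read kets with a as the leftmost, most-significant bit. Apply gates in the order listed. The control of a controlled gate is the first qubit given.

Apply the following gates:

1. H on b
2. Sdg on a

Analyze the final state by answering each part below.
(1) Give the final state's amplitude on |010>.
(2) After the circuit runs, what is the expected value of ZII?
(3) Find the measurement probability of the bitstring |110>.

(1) The final state's coefficient on |010> equals sqrt(2)/2.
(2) In the final state, ZII has expectation 1.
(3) Outcome |110> occurs with probability 0.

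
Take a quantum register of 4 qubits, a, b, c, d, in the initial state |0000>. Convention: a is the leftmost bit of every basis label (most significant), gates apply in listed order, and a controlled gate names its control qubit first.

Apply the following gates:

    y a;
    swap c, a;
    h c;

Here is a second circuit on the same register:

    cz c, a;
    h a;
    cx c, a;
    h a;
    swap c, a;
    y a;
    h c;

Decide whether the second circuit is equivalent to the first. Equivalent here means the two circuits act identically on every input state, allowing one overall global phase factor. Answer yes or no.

No: there is an input state on which the two circuits produce genuinely different outputs (not merely differing by a phase).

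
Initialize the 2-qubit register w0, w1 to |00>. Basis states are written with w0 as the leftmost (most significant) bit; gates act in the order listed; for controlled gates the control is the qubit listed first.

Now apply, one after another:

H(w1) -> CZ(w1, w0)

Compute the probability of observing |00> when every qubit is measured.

The probability of measuring |00> is 1/2.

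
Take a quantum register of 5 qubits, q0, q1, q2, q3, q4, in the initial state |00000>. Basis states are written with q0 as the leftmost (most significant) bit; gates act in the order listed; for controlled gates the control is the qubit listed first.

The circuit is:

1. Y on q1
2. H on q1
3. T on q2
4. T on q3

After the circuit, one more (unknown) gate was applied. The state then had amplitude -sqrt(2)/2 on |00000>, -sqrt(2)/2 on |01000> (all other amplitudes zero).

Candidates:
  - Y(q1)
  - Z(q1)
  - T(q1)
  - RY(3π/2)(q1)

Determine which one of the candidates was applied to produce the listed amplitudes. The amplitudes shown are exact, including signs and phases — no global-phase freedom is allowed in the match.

The applied gate was Y(q1).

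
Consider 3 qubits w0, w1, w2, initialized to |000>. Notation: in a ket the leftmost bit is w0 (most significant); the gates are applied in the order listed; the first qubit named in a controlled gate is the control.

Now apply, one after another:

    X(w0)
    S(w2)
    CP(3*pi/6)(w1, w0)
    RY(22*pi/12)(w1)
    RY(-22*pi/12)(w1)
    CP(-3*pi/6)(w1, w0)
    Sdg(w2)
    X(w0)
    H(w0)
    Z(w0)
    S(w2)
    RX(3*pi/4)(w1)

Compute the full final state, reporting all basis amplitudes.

The resulting statevector has amplitude sqrt(4 - 2*sqrt(2))/4 on |000>, 0 on |001>, -I*sqrt(2*sqrt(2) + 4)/4 on |010>, 0 on |011>, -sqrt(4 - 2*sqrt(2))/4 on |100>, 0 on |101>, I*sqrt(2*sqrt(2) + 4)/4 on |110>, 0 on |111>. Key observation: gates 1-8 undo each other exactly, leaving only the rest of the circuit to track.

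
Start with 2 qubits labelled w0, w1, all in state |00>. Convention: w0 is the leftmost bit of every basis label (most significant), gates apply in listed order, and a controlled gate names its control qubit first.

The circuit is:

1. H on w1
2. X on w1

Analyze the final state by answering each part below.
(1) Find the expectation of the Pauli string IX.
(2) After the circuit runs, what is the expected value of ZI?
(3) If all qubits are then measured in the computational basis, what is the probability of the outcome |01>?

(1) The observable IX averages to 1.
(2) The observable ZI averages to 1.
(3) Outcome |01> occurs with probability 1/2.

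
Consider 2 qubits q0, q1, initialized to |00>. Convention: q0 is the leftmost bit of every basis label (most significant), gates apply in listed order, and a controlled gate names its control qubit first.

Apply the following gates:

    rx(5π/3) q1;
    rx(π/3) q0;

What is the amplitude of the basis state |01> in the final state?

The final state's coefficient on |01> equals -sqrt(3)*I/4.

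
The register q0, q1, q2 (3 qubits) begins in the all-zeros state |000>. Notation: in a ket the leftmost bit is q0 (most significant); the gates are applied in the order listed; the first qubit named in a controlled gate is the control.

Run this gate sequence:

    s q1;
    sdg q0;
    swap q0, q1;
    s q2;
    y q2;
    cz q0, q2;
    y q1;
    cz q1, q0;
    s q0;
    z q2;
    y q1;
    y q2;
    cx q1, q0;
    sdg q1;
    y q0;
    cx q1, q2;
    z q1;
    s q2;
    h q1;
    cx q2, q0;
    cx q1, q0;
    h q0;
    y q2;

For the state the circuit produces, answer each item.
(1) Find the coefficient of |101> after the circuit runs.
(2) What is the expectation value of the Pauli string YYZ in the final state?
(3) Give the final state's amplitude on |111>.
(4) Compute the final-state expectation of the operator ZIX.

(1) The amplitude on |101> is -1/2.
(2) The observable YYZ averages to 1.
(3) The final state's coefficient on |111> equals 1/2.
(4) The expectation value of ZIX is 0.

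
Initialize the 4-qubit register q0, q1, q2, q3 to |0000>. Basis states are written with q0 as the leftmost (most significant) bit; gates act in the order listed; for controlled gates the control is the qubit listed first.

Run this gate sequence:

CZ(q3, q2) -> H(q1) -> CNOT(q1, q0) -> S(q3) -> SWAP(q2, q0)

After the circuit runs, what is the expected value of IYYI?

The expectation value of IYYI is -1.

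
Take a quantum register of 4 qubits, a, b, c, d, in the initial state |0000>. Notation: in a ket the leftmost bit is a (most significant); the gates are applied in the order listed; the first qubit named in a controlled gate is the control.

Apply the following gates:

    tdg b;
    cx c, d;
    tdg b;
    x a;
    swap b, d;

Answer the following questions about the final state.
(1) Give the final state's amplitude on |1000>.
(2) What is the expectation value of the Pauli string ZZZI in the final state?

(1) |1000> carries amplitude 1 in the final state.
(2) The observable ZZZI averages to -1.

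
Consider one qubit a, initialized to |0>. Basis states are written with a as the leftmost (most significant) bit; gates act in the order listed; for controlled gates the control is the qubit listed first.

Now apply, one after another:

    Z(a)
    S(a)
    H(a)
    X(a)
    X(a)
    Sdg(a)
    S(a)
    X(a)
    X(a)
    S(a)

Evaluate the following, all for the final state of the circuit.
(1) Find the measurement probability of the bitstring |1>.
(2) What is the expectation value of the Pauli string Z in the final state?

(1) A full measurement returns |1> with probability 1/2. Key observation: the block from step 4 through step 9 cancels to the identity and can be dropped.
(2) The observable Z averages to 0.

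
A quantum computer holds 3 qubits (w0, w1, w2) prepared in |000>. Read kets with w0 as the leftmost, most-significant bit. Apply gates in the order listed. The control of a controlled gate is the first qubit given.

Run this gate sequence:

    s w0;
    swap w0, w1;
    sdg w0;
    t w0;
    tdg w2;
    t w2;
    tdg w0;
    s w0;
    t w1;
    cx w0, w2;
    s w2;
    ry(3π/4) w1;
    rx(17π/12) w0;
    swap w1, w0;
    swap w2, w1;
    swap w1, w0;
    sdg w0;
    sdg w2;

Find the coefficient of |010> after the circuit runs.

The amplitude on |010> is -sqrt(3)/4 - sqrt(6)/8 + sqrt(2)/8. Key observation: the block from step 3 through step 8 cancels to the identity and can be dropped.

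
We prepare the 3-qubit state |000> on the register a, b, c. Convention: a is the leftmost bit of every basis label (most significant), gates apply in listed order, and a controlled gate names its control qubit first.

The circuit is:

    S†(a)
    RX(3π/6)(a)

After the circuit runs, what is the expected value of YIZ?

In the final state, YIZ has expectation -1.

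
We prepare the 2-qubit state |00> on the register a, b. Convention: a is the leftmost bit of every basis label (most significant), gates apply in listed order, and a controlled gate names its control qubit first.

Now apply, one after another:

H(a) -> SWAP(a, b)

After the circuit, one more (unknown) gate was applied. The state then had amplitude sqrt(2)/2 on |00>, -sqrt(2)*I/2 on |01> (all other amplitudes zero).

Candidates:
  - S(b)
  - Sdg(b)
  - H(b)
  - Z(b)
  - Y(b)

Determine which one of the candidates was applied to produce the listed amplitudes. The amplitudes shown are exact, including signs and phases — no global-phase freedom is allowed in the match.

It was Sdg(b) that produced the state shown.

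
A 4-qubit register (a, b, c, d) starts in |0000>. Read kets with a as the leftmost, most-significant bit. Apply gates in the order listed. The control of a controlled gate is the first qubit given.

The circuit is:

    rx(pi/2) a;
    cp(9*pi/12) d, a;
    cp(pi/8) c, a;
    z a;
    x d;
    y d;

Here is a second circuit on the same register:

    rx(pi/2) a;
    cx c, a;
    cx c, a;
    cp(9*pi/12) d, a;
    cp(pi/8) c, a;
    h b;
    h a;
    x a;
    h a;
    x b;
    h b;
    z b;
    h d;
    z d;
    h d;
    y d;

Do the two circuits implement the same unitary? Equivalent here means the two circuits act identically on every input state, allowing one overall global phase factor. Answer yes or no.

Yes: on every input state the two circuits agree up to one overall phase factor.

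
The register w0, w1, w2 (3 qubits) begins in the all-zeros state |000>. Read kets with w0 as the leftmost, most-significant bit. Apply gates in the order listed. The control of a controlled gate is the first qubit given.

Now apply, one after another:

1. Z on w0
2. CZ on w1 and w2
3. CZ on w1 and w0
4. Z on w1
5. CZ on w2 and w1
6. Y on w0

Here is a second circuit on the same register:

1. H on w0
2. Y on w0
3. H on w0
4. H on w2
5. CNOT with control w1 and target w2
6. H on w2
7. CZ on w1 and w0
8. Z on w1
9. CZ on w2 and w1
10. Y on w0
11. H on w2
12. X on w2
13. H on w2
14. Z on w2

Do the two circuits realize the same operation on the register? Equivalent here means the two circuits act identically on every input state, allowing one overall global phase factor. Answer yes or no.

No, they are not equivalent — no single phase factor reconciles the two unitaries.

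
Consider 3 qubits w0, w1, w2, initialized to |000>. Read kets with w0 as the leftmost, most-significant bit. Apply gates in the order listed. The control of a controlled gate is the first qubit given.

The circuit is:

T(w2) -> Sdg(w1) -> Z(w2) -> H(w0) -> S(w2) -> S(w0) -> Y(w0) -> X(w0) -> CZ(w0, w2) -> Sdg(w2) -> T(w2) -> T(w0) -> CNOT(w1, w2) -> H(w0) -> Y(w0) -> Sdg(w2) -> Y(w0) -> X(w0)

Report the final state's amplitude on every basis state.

After the circuit, the state carries amplitude -exp(I*pi/4)/2 + I/2 on |000>, exp(I*pi/4)/2 + I/2 on |100>, and 0 on every other basis state.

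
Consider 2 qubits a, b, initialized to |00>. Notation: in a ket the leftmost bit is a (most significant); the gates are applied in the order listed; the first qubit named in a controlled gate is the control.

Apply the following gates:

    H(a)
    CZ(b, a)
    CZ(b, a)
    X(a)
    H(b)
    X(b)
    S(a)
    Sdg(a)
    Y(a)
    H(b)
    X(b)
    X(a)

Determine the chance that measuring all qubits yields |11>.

A full measurement returns |11> with probability 1/2. Key observation: the block from step 7 through step 8 cancels to the identity and can be dropped.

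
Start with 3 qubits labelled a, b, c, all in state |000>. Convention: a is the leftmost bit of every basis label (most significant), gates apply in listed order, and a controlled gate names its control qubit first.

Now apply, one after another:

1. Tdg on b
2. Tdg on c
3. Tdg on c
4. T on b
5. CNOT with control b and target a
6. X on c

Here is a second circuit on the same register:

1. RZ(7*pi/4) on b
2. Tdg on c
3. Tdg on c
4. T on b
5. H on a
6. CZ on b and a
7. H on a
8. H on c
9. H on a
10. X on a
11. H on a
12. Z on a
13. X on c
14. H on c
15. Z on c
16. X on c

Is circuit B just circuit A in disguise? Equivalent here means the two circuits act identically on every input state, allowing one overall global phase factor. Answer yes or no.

Yes, they are equivalent — the unitaries differ by at most a global phase.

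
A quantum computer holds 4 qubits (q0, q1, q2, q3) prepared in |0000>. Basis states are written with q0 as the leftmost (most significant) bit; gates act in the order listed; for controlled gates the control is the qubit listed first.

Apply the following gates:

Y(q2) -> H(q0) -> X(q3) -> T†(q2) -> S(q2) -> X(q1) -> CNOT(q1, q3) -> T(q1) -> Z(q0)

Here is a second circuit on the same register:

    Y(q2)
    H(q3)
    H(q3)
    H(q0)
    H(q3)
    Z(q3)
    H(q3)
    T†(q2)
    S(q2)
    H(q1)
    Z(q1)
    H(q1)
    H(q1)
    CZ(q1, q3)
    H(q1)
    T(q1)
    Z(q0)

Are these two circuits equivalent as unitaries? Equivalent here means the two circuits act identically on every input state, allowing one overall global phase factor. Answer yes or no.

No: there is an input state on which the two circuits produce genuinely different outputs (not merely differing by a phase).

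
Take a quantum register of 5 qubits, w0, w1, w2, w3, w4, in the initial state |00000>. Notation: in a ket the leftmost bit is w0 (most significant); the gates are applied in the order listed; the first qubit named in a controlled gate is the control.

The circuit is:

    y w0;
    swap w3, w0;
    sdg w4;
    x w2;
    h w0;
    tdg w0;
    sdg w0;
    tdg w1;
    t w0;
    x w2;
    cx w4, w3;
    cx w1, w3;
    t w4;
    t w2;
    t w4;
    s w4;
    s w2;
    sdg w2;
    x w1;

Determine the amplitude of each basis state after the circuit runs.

The resulting statevector has amplitude sqrt(2)*I/2 on |01010>, sqrt(2)/2 on |11010>, and 0 on every other basis state.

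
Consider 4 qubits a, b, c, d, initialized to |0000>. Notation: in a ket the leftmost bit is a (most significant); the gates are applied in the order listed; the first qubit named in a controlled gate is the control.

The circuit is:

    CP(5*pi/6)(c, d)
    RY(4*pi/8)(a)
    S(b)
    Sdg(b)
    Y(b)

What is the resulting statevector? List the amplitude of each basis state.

The final amplitudes are sqrt(2)*I/2 on |0100>, sqrt(2)*I/2 on |1100>, and 0 on every other basis state. Key observation: gates 3-4 undo each other exactly, leaving only the rest of the circuit to track.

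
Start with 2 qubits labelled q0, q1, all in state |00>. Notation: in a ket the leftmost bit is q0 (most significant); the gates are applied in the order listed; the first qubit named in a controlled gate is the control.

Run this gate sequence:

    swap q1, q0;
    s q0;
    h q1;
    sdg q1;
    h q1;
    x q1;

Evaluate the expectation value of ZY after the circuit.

In the final state, ZY has expectation -1.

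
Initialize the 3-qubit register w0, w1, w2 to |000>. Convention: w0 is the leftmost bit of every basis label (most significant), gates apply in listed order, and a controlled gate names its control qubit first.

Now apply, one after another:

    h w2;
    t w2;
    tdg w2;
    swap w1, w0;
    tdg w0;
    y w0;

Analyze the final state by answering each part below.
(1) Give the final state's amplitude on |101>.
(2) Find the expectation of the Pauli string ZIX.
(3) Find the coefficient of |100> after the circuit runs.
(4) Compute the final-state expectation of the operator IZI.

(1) The final state's coefficient on |101> equals sqrt(2)*I/2.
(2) The observable ZIX averages to -1.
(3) The amplitude on |100> is sqrt(2)*I/2.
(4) The observable IZI averages to 1.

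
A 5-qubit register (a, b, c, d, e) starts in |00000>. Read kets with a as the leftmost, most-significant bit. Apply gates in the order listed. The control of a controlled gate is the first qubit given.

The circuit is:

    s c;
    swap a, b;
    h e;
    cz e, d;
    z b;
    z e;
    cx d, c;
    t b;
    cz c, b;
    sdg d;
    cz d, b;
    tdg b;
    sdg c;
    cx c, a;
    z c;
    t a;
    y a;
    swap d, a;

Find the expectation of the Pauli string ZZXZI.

In the final state, ZZXZI has expectation 0.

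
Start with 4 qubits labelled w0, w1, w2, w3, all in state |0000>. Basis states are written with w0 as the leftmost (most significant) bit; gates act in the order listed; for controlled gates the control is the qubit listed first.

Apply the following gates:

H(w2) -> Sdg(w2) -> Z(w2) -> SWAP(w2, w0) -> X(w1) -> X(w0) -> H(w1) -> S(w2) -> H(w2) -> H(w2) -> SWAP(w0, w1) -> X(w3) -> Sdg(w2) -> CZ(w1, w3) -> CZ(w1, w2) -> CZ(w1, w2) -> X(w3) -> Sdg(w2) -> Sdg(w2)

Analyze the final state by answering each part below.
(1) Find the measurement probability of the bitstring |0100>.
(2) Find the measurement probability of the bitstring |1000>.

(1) Outcome |0100> occurs with probability 1/4.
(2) The probability of measuring |1000> is 1/4.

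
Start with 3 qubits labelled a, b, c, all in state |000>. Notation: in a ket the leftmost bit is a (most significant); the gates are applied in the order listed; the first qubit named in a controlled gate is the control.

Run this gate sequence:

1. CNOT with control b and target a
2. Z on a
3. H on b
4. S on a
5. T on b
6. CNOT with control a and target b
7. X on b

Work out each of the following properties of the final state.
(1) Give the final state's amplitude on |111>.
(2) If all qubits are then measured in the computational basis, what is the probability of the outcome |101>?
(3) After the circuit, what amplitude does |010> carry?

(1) |111> carries amplitude 0 in the final state.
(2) Outcome |101> occurs with probability 0.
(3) |010> carries amplitude sqrt(2)/2 in the final state.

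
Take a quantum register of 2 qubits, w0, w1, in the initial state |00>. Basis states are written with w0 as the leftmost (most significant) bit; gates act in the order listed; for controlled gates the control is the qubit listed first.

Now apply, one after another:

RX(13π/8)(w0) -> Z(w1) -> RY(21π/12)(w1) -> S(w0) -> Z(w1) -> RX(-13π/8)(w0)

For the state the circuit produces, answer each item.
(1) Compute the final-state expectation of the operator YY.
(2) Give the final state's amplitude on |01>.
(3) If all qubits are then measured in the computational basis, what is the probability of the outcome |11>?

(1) The expectation value of YY is 0.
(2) |01> carries amplitude -(1 - I)*(-sqrt(2) + 2 + 2*I*sqrt(2 - sqrt(2)))/8 in the final state.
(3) The probability of measuring |11> is 1/16.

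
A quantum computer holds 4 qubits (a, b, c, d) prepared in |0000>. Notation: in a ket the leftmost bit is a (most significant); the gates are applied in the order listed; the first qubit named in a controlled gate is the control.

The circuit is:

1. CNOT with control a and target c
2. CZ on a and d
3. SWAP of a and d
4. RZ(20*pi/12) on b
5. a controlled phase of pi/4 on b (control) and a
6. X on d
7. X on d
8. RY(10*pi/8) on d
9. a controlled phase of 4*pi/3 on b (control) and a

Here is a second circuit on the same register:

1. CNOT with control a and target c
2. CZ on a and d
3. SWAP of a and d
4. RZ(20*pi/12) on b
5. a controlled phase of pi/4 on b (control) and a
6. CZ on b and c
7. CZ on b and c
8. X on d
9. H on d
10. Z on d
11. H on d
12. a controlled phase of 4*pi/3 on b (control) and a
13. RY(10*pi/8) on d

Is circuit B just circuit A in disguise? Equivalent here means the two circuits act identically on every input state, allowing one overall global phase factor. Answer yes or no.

Yes — the two circuits implement the same unitary up to a global phase.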